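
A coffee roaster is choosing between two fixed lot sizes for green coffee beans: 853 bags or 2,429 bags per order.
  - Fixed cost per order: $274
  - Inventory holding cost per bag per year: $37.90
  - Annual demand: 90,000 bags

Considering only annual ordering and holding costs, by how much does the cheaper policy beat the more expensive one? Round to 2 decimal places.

For each Q, cost = (D/Q)·S + (Q/2)·H.
TC(853) = (90,000/853)×274 + (853/2)×37.9 = $45,074.08
TC(2,429) = (90,000/2,429)×274 + (2,429/2)×37.9 = $56,181.88
|ΔTC| = |$45,074.08 − $56,181.88| = $11,107.80

$11,107.80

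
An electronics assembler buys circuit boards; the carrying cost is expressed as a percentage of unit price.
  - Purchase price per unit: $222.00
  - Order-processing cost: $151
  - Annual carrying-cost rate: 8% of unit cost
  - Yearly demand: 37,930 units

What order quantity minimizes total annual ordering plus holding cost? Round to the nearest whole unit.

Holding cost per unit per year: H = 8% × $222 = $17.7600
2DS/H = 2·37,930·151/17.76 = 644,980.86
EOQ = √644,980.86 ≈ 803.11

803 units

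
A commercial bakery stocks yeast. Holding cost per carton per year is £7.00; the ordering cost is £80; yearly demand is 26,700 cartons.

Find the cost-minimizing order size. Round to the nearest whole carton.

781 cartons

EOQ = √(2DS/H) = √(2 × 26,700 × 80 / 7)
    = √(610,285.71) ≈ 781.21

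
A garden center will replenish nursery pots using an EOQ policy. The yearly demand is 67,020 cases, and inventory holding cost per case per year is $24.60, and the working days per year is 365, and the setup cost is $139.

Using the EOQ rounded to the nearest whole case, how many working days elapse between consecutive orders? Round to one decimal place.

4.7 days

EOQ = √(2DS/H) = √(2 × 67,020 × 139 / 24.6)
    = √(757,380.49) ≈ 870.28 → Q = 870 cases
T = Q/D × 365 days = 870/67,020 × 365 = 4.738 days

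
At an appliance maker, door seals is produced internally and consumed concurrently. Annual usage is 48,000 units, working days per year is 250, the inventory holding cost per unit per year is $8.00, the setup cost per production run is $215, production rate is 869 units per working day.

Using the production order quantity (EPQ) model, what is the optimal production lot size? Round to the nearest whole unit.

Daily demand d = 48,000/250 = 192.000; p = 869; 1 − d/p = 0.77906
EPQ = √(2DS / (H(1 − d/p)))
    = √(2 × 48,000 × 215 / (8 × 0.77906)) ≈ 1,819.81

1,820 units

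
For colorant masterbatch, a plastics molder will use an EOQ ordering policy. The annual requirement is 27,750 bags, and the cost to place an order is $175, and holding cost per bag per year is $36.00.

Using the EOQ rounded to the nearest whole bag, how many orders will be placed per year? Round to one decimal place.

Optimal lot size Q* = (2 × 27,750 × $175 / $36)^½ ≈ 519.41 → Q = 519
N = D/Q = 27,750/519 ≈ 53.468 orders/yr

53.5 orders per year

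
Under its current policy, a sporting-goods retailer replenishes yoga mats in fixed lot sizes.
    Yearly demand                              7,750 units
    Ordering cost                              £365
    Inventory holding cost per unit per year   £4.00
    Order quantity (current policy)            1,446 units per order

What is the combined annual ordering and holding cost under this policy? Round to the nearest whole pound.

£4,848

Annual ordering cost = (D/Q)·S = (7,750/1,446) × 365 = £1,956.26
Annual holding cost  = (Q/2)·H = (1,446/2) × 4 = £2,892.00
Total = £1,956.26 + £2,892.00 = £4,848.26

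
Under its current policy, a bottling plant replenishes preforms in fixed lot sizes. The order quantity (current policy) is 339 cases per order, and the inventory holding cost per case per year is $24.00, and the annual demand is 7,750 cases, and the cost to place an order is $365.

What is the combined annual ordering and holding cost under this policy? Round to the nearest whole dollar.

Orders/yr = 7,750/339 = 22.861; ordering cost = 22.861 × $365 = $8,344.40
Average inventory = 339/2 = 169.5; holding cost = 169.5 × $24 = $4,068.00
Total = $8,344.40 + $4,068.00 = $12,412.40

$12,412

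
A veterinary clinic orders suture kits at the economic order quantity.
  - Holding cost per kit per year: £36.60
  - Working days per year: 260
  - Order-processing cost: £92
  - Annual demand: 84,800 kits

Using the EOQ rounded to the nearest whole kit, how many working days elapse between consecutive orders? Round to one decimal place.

Q* = √(2·D·S / H) = √(2·84,800·92 / 36.6) = √426,316.9 ≈ 652.93 → Q = 653 kits
Cycle time = (working days × Q)/D = (260 × 653) / 84,800 = 2.002 days

2.0 days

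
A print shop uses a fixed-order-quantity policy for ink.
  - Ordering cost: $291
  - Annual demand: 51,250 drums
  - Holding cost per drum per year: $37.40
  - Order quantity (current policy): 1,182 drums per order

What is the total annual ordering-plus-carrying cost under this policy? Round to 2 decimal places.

$34,720.79

Ordering: D/Q × S = 51,250/1,182 × $291 = $12,617.39
Holding:  Q/2 × H = 1,182/2 × $37.4 = $22,103.40
Total = $12,617.39 + $22,103.40 = $34,720.79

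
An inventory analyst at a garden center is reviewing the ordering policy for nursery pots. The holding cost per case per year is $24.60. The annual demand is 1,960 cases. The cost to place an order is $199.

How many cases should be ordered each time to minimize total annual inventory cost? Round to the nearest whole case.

178 cases

EOQ = √(2DS/H) = √(2 × 1,960 × 199 / 24.6)
    = √(31,710.57) ≈ 178.07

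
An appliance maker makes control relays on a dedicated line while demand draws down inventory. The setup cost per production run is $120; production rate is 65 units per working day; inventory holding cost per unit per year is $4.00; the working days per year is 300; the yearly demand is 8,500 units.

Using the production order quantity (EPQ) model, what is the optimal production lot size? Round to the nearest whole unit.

d = 8,500/300 = 28.3333 units/day;  effective holding cost H(1 − d/p) = 4·(1 − 28.3333/65) = 2.25641
Q* = √(2DS / H_eff) = √(2·8,500·120 / 2.25641) ≈ 950.84

951 units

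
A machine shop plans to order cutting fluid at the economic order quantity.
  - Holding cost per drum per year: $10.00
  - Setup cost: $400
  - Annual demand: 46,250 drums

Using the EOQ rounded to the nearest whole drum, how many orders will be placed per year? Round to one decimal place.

Q* = √(2·D·S / H) = √(2·46,250·400 / 10) = √3,700,000.0 ≈ 1,923.54 → Q = 1,924
N = D/Q = 46,250/1,924 ≈ 24.038 orders/yr

24.0 orders per year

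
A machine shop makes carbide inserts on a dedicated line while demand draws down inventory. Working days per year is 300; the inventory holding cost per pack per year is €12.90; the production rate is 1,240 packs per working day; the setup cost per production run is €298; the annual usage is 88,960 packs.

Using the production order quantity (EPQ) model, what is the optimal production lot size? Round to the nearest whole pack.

2,324 packs

Daily demand d = 88,960/300 = 296.533; p = 1240; 1 − d/p = 0.76086
EPQ = √(2DS / (H(1 − d/p)))
    = √(2 × 88,960 × 298 / (12.9 × 0.76086)) ≈ 2,324.20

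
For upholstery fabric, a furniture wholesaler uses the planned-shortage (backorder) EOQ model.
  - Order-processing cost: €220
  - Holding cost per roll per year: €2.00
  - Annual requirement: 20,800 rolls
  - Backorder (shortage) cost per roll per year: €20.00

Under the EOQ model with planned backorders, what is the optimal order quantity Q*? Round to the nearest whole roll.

2,244 rolls

Basic EOQ = √(2·20,800·220/2) = 2,139.159
Backorder adjustment √((H+b)/b) = √((2+20)/20) = 1.0488
Q* = 2,139.159 × 1.0488 ≈ 2,243.57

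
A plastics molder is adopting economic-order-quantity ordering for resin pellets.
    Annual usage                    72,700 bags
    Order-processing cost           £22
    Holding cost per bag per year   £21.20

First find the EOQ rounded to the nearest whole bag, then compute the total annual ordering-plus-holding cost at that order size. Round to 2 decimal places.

Q* = √(2·D·S / H) = √(2·72,700·22 / 21.2) = √150,886.8 ≈ 388.44 → Q = 388 bags
Annual ordering cost = (D/Q)·S = (72,700/388) × 22 = £4,122.16
Annual holding cost  = (Q/2)·H = (388/2) × 21.2 = £4,112.80
Total = £4,122.16 + £4,112.80 = £8,234.96

£8,234.96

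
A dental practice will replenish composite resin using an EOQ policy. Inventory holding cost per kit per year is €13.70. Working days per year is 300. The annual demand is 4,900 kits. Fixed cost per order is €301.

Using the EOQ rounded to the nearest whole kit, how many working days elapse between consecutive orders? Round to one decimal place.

EOQ = √(2DS/H) = √(2 × 4,900 × 301 / 13.7)
    = √(215,313.87) ≈ 464.02 → Q = 464 kits
Days between orders = 300 / (D/Q) = 300 / 10.560 ≈ 28.408

28.4 days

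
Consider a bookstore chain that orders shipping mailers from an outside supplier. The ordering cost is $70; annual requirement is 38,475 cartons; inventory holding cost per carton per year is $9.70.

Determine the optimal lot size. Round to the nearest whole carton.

745 cartons

EOQ = √(2DS/H) = √(2 × 38,475 × 70 / 9.7)
    = √(555,309.28) ≈ 745.19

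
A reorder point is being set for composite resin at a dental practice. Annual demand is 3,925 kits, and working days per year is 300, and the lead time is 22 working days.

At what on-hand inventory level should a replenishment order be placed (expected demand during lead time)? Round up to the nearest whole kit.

Daily demand d = 3,925 / 300 = 13.083 kits/day
Demand during lead time = 13.083 × 22 = 287.83
Reorder point = 287.83 → round up

288 kits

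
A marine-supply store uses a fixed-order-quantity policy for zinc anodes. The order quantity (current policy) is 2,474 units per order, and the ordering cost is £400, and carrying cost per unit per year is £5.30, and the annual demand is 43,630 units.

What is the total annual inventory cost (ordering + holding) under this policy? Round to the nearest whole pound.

£13,610

Orders/yr = 43,630/2,474 = 17.635; ordering cost = 17.635 × £400 = £7,054.16
Average inventory = 2,474/2 = 1237; holding cost = 1237 × £5.3 = £6,556.10
Total = £7,054.16 + £6,556.10 = £13,610.26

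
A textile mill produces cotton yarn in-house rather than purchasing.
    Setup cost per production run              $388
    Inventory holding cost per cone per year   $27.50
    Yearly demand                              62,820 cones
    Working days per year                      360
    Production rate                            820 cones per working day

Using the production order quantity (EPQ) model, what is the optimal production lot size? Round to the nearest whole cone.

1,501 cones

d = 62,820/360 = 174.5000 cones/day;  effective holding cost H(1 − d/p) = 27.5·(1 − 174.5000/820) = 21.64787
Q* = √(2DS / H_eff) = √(2·62,820·388 / 21.64787) ≈ 1,500.63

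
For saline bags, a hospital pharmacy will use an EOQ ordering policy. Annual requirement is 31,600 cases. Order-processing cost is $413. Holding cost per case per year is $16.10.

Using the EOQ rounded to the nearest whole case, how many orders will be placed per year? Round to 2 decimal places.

Q* = √(2·D·S / H) = √(2·31,600·413 / 16.1) = √1,621,217.4 ≈ 1,273.27 → Q = 1,273
N = D/Q = 31,600/1,273 ≈ 24.823 orders/yr

24.82 orders per year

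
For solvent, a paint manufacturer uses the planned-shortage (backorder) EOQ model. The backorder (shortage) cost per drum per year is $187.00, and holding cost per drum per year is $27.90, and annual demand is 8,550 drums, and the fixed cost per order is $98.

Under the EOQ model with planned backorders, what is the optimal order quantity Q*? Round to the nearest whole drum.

Q* = √(2DS/H) · √((H + b)/b)
   = √(2 × 8,550 × 98 / 27.9) · √((27.9 + 187) / 187)
   = 245.081 × 1.0720 ≈ 262.73

263 drums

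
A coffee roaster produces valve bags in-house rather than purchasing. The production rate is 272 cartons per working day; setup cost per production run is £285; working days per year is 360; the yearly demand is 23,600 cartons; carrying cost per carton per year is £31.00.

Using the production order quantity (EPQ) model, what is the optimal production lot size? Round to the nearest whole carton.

756 cartons

Daily demand d = 23,600/360 = 65.556; p = 272; 1 − d/p = 0.75899
EPQ = √(2DS / (H(1 − d/p)))
    = √(2 × 23,600 × 285 / (31 × 0.75899)) ≈ 756.13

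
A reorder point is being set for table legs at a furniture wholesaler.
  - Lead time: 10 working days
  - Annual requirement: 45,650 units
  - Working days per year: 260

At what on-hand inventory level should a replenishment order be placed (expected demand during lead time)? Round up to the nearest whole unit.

Daily demand d = 45,650 / 260 = 175.577 units/day
Demand during lead time = 175.577 × 10 = 1,755.77
Reorder point = 1,755.77 → round up

1,756 units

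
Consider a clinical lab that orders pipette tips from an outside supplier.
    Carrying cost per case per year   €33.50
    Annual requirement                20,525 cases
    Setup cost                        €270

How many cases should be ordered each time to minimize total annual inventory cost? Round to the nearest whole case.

575 cases

2DS/H = 2·20,525·270/33.5 = 330,850.75
EOQ = √330,850.75 ≈ 575.20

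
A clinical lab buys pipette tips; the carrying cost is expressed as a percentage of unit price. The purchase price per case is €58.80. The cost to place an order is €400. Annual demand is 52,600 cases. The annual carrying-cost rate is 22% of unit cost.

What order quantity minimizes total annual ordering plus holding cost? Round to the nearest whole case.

1,804 cases

H = i·C = 0.22 × €58.8 = €12.9360 per case-year
Q* = √(2·D·S / H) = √(2·52,600·400 / 12.936) = √3,252,937.5 ≈ 1,803.59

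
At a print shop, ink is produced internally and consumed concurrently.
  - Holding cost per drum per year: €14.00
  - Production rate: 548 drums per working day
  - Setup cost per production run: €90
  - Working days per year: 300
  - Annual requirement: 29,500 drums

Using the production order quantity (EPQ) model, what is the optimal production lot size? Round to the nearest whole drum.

680 drums

d = 29,500/300 = 98.3333 drums/day;  effective holding cost H(1 − d/p) = 14·(1 − 98.3333/548) = 11.48783
Q* = √(2DS / H_eff) = √(2·29,500·90 / 11.48783) ≈ 679.87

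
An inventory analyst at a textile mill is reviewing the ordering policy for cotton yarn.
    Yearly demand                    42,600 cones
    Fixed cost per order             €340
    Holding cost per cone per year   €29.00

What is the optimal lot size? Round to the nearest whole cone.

999 cones

EOQ = √(2DS/H) = √(2 × 42,600 × 340 / 29)
    = √(998,896.55) ≈ 999.45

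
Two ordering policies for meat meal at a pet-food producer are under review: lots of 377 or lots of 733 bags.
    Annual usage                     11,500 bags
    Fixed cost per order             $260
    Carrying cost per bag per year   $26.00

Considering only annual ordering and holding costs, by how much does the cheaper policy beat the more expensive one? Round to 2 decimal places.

$776.09

For each Q, cost = (D/Q)·S + (Q/2)·H.
TC(377) = (11,500/377)×260 + (377/2)×26 = $12,832.03
TC(733) = (11,500/733)×260 + (733/2)×26 = $13,608.13
Lots of 377 are cheaper by $776.09.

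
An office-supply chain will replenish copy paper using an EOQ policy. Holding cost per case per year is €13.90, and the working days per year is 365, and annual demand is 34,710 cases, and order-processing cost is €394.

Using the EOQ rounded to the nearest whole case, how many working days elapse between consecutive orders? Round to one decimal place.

14.8 days

Q* = √(2·D·S / H) = √(2·34,710·394 / 13.9) = √1,967,732.4 ≈ 1,402.76 → Q = 1,403 cases
Cycle time = (working days × Q)/D = (365 × 1,403) / 34,710 = 14.754 days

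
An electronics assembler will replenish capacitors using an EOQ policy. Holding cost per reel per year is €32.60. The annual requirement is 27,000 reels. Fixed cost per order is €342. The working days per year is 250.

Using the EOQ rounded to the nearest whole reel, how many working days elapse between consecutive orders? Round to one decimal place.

Q* = √(2·D·S / H) = √(2·27,000·342 / 32.6) = √566,503.1 ≈ 752.66 → Q = 753 reels
Days between orders = 250 / (D/Q) = 250 / 35.857 ≈ 6.972

7.0 days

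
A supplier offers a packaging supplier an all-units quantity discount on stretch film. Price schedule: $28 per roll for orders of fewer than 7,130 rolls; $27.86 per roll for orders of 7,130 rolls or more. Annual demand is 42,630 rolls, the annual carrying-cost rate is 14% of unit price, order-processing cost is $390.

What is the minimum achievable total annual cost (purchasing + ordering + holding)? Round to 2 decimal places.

$1,203,908.52

H₁ = 14%×$28 = $3.9200;  H₂ = 14%×$27.86 = $3.9004
EOQ₁ = √(2×42,630×390/3.9200) = 2,912.47  (< 7,130, feasible at tier 1)
EOQ₂ = √(2×42,630×390/3.9004) = 2,919.78  (< 7,130 → use Q = 7,130 at tier-2 price)
TC(tier 1 (EOQ₁), Q≈2,912.5) = $1,205,056.89
TC(tier 2, Q≈7,130.0) = $1,203,908.52
Minimum at tier 2: $1,203,908.52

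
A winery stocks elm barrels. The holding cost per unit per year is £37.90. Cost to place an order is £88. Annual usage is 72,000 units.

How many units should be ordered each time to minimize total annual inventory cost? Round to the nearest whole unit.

EOQ = √(2DS/H) = √(2 × 72,000 × 88 / 37.9)
    = √(334,353.56) ≈ 578.23

578 units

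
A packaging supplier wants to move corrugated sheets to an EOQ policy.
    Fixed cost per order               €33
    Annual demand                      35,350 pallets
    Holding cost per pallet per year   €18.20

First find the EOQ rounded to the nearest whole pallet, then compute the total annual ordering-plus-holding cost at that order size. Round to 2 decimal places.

EOQ = √(2DS/H) = √(2 × 35,350 × 33 / 18.2)
    = √(128,192.31) ≈ 358.04 → Q = 358 pallets
Orders/yr = 35,350/358 = 98.743; ordering cost = 98.743 × €33 = €3,258.52
Average inventory = 358/2 = 179; holding cost = 179 × €18.2 = €3,257.80
Total = €3,258.52 + €3,257.80 = €6,516.32

€6,516.32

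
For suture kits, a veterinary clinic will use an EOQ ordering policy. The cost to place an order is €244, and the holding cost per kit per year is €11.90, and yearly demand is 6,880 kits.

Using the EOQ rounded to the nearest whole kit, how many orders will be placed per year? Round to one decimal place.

13.0 orders per year

Q* = √(2·D·S / H) = √(2·6,880·244 / 11.9) = √282,137.8 ≈ 531.17 → Q = 531
Orders per year = D/Q = 6,880 / 531 = 12.957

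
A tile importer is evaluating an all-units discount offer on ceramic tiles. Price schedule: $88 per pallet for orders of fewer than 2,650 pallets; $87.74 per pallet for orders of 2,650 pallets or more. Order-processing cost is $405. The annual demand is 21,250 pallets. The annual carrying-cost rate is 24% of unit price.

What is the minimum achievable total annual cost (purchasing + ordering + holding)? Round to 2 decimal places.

H₁ = 24%×$88 = $21.1200;  H₂ = 24%×$87.74 = $21.0576
EOQ₁ = √(2×21,250×405/21.1200) = 902.77  (< 2,650, feasible at tier 1)
EOQ₂ = √(2×21,250×405/21.0576) = 904.10  (< 2,650 → use Q = 2,650 at tier-2 price)
TC(tier 1 (EOQ₁), Q≈902.8) = $1,889,066.41
TC(tier 2, Q≈2,650.0) = $1,895,623.96
Minimum at tier 1 (EOQ₁): $1,889,066.41

$1,889,066.41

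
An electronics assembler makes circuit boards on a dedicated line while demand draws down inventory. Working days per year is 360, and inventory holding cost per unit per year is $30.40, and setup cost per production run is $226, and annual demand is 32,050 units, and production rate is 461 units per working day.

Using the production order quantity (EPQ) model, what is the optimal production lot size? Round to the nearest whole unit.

768 units

Daily demand d = 32,050/360 = 89.028; p = 461; 1 − d/p = 0.80688
EPQ = √(2DS / (H(1 − d/p)))
    = √(2 × 32,050 × 226 / (30.4 × 0.80688)) ≈ 768.50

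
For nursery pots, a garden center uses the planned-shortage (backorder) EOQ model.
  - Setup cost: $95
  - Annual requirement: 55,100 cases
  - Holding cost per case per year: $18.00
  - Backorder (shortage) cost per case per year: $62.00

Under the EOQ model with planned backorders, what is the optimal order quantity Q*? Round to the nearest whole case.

Basic EOQ = √(2·55,100·95/18) = 762.634
Backorder adjustment √((H+b)/b) = √((18+62)/62) = 1.1359
Q* = 762.634 × 1.1359 ≈ 866.29

866 cases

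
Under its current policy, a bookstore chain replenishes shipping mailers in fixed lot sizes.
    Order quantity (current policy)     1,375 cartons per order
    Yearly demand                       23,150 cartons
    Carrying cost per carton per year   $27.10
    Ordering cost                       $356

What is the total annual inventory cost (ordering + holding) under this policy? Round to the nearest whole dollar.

Ordering: D/Q × S = 23,150/1,375 × $356 = $5,993.75
Holding:  Q/2 × H = 1,375/2 × $27.1 = $18,631.25
Total = $5,993.75 + $18,631.25 = $24,625.00

$24,625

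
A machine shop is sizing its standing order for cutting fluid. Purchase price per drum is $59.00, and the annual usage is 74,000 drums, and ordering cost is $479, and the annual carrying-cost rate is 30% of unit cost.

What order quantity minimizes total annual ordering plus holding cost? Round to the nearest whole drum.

Holding cost per drum per year: H = 30% × $59 = $17.7000
EOQ = √(2DS/H) = √(2 × 74,000 × 479 / 17.7)
    = √(4,005,197.74) ≈ 2,001.30

2,001 drums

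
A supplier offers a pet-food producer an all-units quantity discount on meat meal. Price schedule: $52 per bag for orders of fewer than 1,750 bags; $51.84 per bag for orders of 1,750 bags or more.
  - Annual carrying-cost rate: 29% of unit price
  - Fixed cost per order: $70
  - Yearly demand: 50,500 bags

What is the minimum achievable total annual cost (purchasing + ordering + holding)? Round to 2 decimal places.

$2,633,094.40

H₁ = 29%×$52 = $15.0800;  H₂ = 29%×$51.84 = $15.0336
EOQ₁ = √(2×50,500×70/15.0800) = 684.71  (< 1,750, feasible at tier 1)
EOQ₂ = √(2×50,500×70/15.0336) = 685.77  (< 1,750 → use Q = 1,750 at tier-2 price)
TC(tier 1 (EOQ₁), Q≈684.7) = $2,636,325.48
TC(tier 2, Q≈1,750.0) = $2,633,094.40
Minimum at tier 2: $2,633,094.40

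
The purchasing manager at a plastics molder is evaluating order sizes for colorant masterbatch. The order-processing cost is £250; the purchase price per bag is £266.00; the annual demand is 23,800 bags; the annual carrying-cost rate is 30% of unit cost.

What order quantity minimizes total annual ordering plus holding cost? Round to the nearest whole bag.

386 bags

H = i·C = 0.3 × £266 = £79.8000 per bag-year
Optimal lot size Q* = (2 × 23,800 × £250 / £79.8)^½ ≈ 386.16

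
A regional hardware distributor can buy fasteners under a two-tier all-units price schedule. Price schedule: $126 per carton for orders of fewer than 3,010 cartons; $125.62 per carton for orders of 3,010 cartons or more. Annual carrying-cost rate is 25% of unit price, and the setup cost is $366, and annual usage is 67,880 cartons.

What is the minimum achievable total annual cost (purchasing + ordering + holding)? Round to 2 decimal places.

H₁ = 25%×$126 = $31.5000;  H₂ = 25%×$125.62 = $31.4050
EOQ₁ = √(2×67,880×366/31.5000) = 1,255.95  (< 3,010, feasible at tier 1)
EOQ₂ = √(2×67,880×366/31.4050) = 1,257.84  (< 3,010 → use Q = 3,010 at tier-2 price)
TC(tier 1 (EOQ₁), Q≈1,255.9) = $8,592,442.32
TC(tier 2, Q≈3,010.0) = $8,582,603.97
Minimum at tier 2: $8,582,603.97

$8,582,603.97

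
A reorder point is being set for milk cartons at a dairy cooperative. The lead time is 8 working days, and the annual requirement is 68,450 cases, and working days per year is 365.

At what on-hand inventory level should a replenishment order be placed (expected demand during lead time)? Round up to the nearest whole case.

1,501 cases

Daily demand d = 68,450 / 365 = 187.534 cases/day
Demand during lead time = 187.534 × 8 = 1,500.27
Reorder point = 1,500.27 → round up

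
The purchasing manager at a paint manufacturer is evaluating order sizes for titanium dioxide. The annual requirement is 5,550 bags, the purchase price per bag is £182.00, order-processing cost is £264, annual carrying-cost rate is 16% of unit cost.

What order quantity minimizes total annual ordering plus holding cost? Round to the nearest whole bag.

H = i·C = 0.16 × £182 = £29.1200 per bag-year
EOQ = √(2DS/H) = √(2 × 5,550 × 264 / 29.12)
    = √(100,631.87) ≈ 317.23

317 bags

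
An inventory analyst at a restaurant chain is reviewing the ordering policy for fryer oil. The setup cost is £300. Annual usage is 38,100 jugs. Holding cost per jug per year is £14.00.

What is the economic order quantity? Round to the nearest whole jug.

EOQ = √(2DS/H) = √(2 × 38,100 × 300 / 14)
    = √(1,632,857.14) ≈ 1,277.83

1,278 jugs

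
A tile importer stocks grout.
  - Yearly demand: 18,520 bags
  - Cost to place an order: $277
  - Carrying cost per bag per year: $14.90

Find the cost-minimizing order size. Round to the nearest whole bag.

Q* = √(2·D·S / H) = √(2·18,520·277 / 14.9) = √688,596.0 ≈ 829.82

830 bags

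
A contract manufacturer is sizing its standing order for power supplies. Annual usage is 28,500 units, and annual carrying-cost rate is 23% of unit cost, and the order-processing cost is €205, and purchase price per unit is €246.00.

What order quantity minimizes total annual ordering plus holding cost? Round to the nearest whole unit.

454 units

Holding cost per unit per year: H = 23% × €246 = €56.5800
Optimal lot size Q* = (2 × 28,500 × €205 / €56.58)^½ ≈ 454.45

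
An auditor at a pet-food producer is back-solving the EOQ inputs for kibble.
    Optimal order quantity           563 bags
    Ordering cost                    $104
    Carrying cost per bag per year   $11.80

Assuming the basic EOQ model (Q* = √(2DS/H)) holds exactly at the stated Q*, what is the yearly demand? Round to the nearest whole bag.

17,982 bags per year

From Q* = √(2DS/H) ⇒ Q*² = 2DS/H.
D = Q²H / (2S) = 563² × 11.8 / (2 × 104) = 17,981.90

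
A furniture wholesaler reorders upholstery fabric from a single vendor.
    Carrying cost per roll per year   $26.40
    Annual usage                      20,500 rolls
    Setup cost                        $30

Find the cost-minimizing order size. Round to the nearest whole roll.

2DS/H = 2·20,500·30/26.4 = 46,590.91
EOQ = √46,590.91 ≈ 215.85

216 rolls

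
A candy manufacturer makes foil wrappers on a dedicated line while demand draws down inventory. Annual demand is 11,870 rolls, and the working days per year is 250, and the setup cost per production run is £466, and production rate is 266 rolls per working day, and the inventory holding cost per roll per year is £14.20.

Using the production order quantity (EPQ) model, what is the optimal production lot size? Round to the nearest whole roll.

d = 11,870/250 = 47.4800 rolls/day;  effective holding cost H(1 − d/p) = 14.2·(1 − 47.4800/266) = 11.66535
Q* = √(2DS / H_eff) = √(2·11,870·466 / 11.66535) ≈ 973.83

974 rolls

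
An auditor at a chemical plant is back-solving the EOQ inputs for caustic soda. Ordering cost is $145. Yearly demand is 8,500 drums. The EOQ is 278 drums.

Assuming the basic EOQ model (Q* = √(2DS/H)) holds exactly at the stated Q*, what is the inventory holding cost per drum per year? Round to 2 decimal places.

From Q* = √(2DS/H) ⇒ Q*² = 2DS/H.
H = 2DS / Q² = 2 × 8,500 × 145 / 278² = 31.8953

$31.90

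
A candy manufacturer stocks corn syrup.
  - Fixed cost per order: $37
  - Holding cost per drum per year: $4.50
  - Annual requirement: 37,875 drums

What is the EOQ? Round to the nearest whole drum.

2DS/H = 2·37,875·37/4.5 = 622,833.33
EOQ = √622,833.33 ≈ 789.20

789 drums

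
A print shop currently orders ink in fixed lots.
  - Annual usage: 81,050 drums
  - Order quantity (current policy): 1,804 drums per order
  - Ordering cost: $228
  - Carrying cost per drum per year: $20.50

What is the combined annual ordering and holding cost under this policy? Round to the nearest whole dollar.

$28,735

Ordering: D/Q × S = 81,050/1,804 × $228 = $10,243.57
Holding:  Q/2 × H = 1,804/2 × $20.5 = $18,491.00
Total = $10,243.57 + $18,491.00 = $28,734.57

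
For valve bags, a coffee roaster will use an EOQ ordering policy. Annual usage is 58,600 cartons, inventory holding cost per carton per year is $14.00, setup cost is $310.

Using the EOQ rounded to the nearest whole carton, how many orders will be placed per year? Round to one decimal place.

36.4 orders per year

Optimal lot size Q* = (2 × 58,600 × $310 / $14)^½ ≈ 1,610.94 → Q = 1,611
N = D/Q = 58,600/1,611 ≈ 36.375 orders/yr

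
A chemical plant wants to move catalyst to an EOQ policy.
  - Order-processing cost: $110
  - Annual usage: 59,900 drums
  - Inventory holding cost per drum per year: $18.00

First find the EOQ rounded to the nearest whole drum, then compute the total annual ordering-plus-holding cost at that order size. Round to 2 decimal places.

$15,401.43

EOQ = √(2DS/H) = √(2 × 59,900 × 110 / 18)
    = √(732,111.11) ≈ 855.63 → Q = 856 drums
Orders/yr = 59,900/856 = 69.977; ordering cost = 69.977 × $110 = $7,697.43
Average inventory = 856/2 = 428; holding cost = 428 × $18 = $7,704.00
Total = $7,697.43 + $7,704.00 = $15,401.43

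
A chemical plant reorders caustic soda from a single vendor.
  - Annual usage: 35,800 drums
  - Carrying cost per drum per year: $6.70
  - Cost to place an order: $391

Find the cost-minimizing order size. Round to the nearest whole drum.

2,044 drums

2DS/H = 2·35,800·391/6.7 = 4,178,447.76
EOQ = √4,178,447.76 ≈ 2,044.13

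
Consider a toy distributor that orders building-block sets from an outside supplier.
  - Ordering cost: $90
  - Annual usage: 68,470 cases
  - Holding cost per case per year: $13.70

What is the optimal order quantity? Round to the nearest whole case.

Q* = √(2·D·S / H) = √(2·68,470·90 / 13.7) = √899,605.8 ≈ 948.48

948 cases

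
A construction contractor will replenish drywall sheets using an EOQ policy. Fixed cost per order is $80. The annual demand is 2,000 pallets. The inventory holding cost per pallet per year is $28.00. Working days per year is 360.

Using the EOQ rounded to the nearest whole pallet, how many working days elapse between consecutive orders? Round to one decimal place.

Q* = √(2·D·S / H) = √(2·2,000·80 / 28) = √11,428.6 ≈ 106.90 → Q = 107 pallets
Days between orders = 360 / (D/Q) = 360 / 18.692 ≈ 19.260

19.3 days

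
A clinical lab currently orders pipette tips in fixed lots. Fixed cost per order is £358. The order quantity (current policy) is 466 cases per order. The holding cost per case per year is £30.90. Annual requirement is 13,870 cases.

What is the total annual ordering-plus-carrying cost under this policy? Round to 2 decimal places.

Annual ordering cost = (D/Q)·S = (13,870/466) × 358 = £10,655.49
Annual holding cost  = (Q/2)·H = (466/2) × 30.9 = £7,199.70
Total = £10,655.49 + £7,199.70 = £17,855.19

£17,855.19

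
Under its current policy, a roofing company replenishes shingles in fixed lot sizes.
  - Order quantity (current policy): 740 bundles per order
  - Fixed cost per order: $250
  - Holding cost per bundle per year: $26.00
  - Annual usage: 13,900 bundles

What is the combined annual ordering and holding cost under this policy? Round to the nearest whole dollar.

$14,316

Orders/yr = 13,900/740 = 18.784; ordering cost = 18.784 × $250 = $4,695.95
Average inventory = 740/2 = 370; holding cost = 370 × $26 = $9,620.00
Total = $4,695.95 + $9,620.00 = $14,315.95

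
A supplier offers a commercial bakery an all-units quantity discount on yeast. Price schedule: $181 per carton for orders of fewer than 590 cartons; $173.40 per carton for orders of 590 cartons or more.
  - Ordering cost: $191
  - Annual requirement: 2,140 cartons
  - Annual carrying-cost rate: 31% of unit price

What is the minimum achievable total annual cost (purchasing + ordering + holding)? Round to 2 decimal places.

$387,626.21

H₁ = 31%×$181 = $56.1100;  H₂ = 31%×$173.40 = $53.7540
EOQ₁ = √(2×2,140×191/56.1100) = 120.70  (< 590, feasible at tier 1)
EOQ₂ = √(2×2,140×191/53.7540) = 123.32  (< 590 → use Q = 590 at tier-2 price)
TC(tier 1 (EOQ₁), Q≈120.7) = $394,112.65
TC(tier 2, Q≈590.0) = $387,626.21
Minimum at tier 2: $387,626.21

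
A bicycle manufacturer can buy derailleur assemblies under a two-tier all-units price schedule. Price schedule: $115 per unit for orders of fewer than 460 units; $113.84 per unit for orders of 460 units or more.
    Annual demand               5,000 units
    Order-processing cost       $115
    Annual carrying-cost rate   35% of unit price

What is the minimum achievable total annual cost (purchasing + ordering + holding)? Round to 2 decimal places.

$579,614.12

H₁ = 35%×$115 = $40.2500;  H₂ = 35%×$113.84 = $39.8440
EOQ₁ = √(2×5,000×115/40.2500) = 169.03  (< 460, feasible at tier 1)
EOQ₂ = √(2×5,000×115/39.8440) = 169.89  (< 460 → use Q = 460 at tier-2 price)
TC(tier 1 (EOQ₁), Q≈169.0) = $581,803.49
TC(tier 2, Q≈460.0) = $579,614.12
Minimum at tier 2: $579,614.12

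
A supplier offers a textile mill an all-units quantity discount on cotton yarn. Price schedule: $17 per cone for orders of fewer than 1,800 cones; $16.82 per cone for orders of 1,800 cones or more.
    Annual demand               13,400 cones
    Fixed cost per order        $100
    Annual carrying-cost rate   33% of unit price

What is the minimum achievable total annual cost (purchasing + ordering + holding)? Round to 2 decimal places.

H₁ = 33%×$17 = $5.6100;  H₂ = 33%×$16.82 = $5.5506
EOQ₁ = √(2×13,400×100/5.6100) = 691.17  (< 1,800, feasible at tier 1)
EOQ₂ = √(2×13,400×100/5.5506) = 694.86  (< 1,800 → use Q = 1,800 at tier-2 price)
TC(tier 1 (EOQ₁), Q≈691.2) = $231,677.47
TC(tier 2, Q≈1,800.0) = $231,127.98
Minimum at tier 2: $231,127.98

$231,127.98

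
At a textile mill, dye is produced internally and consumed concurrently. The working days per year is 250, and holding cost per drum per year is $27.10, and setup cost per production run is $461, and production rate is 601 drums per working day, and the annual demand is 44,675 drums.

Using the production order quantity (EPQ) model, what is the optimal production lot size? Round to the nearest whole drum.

1,471 drums

Daily demand d = 44,675/250 = 178.700; p = 601; 1 − d/p = 0.70266
EPQ = √(2DS / (H(1 − d/p)))
    = √(2 × 44,675 × 461 / (27.1 × 0.70266)) ≈ 1,470.75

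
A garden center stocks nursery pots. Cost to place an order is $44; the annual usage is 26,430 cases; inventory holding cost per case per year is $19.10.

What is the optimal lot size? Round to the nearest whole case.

2DS/H = 2·26,430·44/19.1 = 121,771.73
EOQ = √121,771.73 ≈ 348.96

349 cases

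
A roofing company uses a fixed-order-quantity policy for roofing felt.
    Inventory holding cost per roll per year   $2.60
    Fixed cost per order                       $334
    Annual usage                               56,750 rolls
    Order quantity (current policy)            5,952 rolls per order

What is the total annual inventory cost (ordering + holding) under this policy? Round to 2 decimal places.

$10,922.16

Annual ordering cost = (D/Q)·S = (56,750/5,952) × 334 = $3,184.56
Annual holding cost  = (Q/2)·H = (5,952/2) × 2.6 = $7,737.60
Total = $3,184.56 + $7,737.60 = $10,922.16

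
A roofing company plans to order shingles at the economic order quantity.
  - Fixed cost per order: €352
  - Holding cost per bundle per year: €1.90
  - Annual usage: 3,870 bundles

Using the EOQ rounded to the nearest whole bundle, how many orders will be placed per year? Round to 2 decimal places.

3.23 orders per year

Q* = √(2·D·S / H) = √(2·3,870·352 / 1.9) = √1,433,936.8 ≈ 1,197.47 → Q = 1,197
N = D/Q = 3,870/1,197 ≈ 3.233 orders/yr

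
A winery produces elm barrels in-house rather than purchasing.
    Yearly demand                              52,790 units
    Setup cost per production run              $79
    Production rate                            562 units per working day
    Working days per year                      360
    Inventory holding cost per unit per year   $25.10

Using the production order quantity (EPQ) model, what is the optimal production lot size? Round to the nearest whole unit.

d = 52,790/360 = 146.6389 units/day;  effective holding cost H(1 − d/p) = 25.1·(1 − 146.6389/562) = 18.55083
Q* = √(2DS / H_eff) = √(2·52,790·79 / 18.55083) ≈ 670.54

671 units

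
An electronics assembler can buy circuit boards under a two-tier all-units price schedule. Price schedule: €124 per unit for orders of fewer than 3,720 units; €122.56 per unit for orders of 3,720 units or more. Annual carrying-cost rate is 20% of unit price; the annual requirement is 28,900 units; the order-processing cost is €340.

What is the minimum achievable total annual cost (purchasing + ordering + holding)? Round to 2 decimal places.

H₁ = 20%×€124 = €24.8000;  H₂ = 20%×€122.56 = €24.5120
EOQ₁ = √(2×28,900×340/24.8000) = 890.18  (< 3,720, feasible at tier 1)
EOQ₂ = √(2×28,900×340/24.5120) = 895.39  (< 3,720 → use Q = 3,720 at tier-2 price)
TC(tier 1 (EOQ₁), Q≈890.2) = €3,605,676.45
TC(tier 2, Q≈3,720.0) = €3,590,217.72
Minimum at tier 2: €3,590,217.72

€3,590,217.72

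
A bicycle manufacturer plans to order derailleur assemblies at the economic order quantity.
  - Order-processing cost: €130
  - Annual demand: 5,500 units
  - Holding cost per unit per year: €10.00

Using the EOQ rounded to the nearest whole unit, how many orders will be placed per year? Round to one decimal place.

14.6 orders per year

Optimal lot size Q* = (2 × 5,500 × €130 / €10)^½ ≈ 378.15 → Q = 378
Orders per year = D/Q = 5,500 / 378 = 14.550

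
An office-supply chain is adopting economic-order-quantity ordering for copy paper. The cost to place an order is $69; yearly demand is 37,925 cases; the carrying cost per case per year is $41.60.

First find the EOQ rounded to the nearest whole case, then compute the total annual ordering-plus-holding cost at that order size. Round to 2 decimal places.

$14,755.34

EOQ = √(2DS/H) = √(2 × 37,925 × 69 / 41.6)
    = √(125,808.89) ≈ 354.70 → Q = 355 cases
Annual ordering cost = (D/Q)·S = (37,925/355) × 69 = $7,371.34
Annual holding cost  = (Q/2)·H = (355/2) × 41.6 = $7,384.00
Total = $7,371.34 + $7,384.00 = $14,755.34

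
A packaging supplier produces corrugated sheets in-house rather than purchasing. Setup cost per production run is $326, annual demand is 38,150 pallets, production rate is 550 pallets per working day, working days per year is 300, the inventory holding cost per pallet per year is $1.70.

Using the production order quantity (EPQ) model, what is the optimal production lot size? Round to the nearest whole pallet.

d = 38,150/300 = 127.1667 pallets/day;  effective holding cost H(1 − d/p) = 1.7·(1 − 127.1667/550) = 1.30694
Q* = √(2DS / H_eff) = √(2·38,150·326 / 1.30694) ≈ 4,362.58

4,363 pallets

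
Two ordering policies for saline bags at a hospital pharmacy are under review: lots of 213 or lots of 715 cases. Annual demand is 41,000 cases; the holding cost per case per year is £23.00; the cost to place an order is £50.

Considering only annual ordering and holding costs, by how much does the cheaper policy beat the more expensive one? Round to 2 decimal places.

£984.28

Annual cost at Q: ordering D·S/Q plus holding Q·H/2.
TC(213) = (41,000/213)×50 + (213/2)×23 = £12,073.91
TC(715) = (41,000/715)×50 + (715/2)×23 = £11,089.63
Lots of 715 are cheaper by £984.28.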